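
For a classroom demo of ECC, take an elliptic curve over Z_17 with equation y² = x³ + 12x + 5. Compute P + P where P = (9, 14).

tangent at (9, 14): λ = (3·9² + 12)/(2·14) ≡ 0/11. 11⁻¹ ≡ 14 (mod 17), so λ ≡ 0·14 ≡ 0.
  x = λ² - 9 - 9 = 0 - 18 ≡ 16; y = λ·(9 - 16) - 14 ≡ 3. → (16, 3)

(16, 3)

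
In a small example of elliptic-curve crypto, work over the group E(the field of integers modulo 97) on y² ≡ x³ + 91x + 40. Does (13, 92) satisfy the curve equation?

yes

y² = 92² ≡ 25; x³ + 91x + 40 = 3420 ≡ 25 (mod 97). 25 = 25.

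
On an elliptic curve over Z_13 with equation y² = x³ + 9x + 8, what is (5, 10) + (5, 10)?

(4, 2)

tangent at (5, 10): λ = (3·5² + 9)/(2·10) ≡ 6/7. 7⁻¹ ≡ 2 (mod 13), so λ ≡ 6·2 ≡ 12.
  x = λ² - 5 - 5 = 144 - 10 ≡ 4; y = λ·(5 - 4) - 10 ≡ 2. → (4, 2)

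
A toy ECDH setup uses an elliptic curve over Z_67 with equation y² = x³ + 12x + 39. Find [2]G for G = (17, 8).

(50, 9)

tangent at (17, 8): λ = (3·17² + 12)/(2·8) ≡ 8/16. 16⁻¹ ≡ 21 (mod 67), so λ ≡ 8·21 ≡ 34.
  x = λ² - 17 - 17 = 1156 - 34 ≡ 50; y = λ·(17 - 50) - 8 ≡ 9. → (50, 9)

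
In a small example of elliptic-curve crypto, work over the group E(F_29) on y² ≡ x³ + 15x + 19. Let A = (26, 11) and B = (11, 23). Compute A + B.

(26, 11) + (11, 23). λ = (23 - 11)/(11 - 26) ≡ 12/14 mod 29. 14⁻¹ ≡ 27 (mod 29) since 14·27 = 378 ≡ 1, so λ ≡ 5.
  x = λ² - 26 - 11 = 25 - 37 ≡ 17; y = λ·(26 - 17) - 11 ≡ 5. → (17, 5)

(17, 5)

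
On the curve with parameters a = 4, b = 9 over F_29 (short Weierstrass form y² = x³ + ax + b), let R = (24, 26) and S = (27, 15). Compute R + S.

(24, 26) + (27, 15). λ = (15 - 26)/(27 - 24) ≡ 18/3 mod 29. 3⁻¹ ≡ 10 (mod 29) since 3·10 = 30 ≡ 1, so λ ≡ 6.
  x = λ² - 24 - 27 = 36 - 51 ≡ 14; y = λ·(24 - 14) - 26 ≡ 5. → (14, 5)

(14, 5)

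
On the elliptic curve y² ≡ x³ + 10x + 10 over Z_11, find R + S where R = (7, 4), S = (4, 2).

(7, 4) + (4, 2). λ = (2 - 4)/(4 - 7) ≡ 9/8 mod 11. 8⁻¹ ≡ 7 (mod 11), so λ ≡ 8.
  x = λ² - 7 - 4 = 64 - 11 ≡ 9; y = λ·(7 - 9) - 4 ≡ 2. → (9, 2)

(9, 2)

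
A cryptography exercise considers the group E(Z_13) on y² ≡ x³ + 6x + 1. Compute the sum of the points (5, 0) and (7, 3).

(0, 1)

(5, 0) + (7, 3). λ = (3 - 0)/(7 - 5) ≡ 3/2 mod 13. 2⁻¹ ≡ 7 (mod 13), so λ ≡ 8.
  x = λ² - 5 - 7 = 64 - 12 ≡ 0; y = λ·(5 - 0) - 0 ≡ 1. → (0, 1)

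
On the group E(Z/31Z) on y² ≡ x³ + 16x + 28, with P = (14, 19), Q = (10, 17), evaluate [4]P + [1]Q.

First 4P:
Double-and-add on 4 = (100)₂. Start with P = (14, 19) for the leading 1-bit.
double: tangent at (14, 19): λ = (3·14² + 16)/(2·19) ≡ 15/7. 7⁻¹ ≡ 9 (mod 31), so λ ≡ 15·9 ≡ 11.
  x = λ² - 14 - 14 = 121 - 28 ≡ 0; y = λ·(14 - 0) - 19 ≡ 11. → (0, 11)
double: tangent at (0, 11): λ = (3·0² + 16)/(2·11) ≡ 16/22. 22⁻¹ ≡ 24 (mod 31), so λ ≡ 16·24 ≡ 12.
  x = λ² - 0 - 0 = 144 - 0 ≡ 20; y = λ·(0 - 20) - 11 ≡ 28. → (20, 28)
4P = (20, 28).
Finally 4P + Q:
(20, 28) + (10, 17). λ = (17 - 28)/(10 - 20) ≡ 20/21 mod 31. 21⁻¹ ≡ 3 (mod 31), so λ ≡ 29.
  x = λ² - 20 - 10 = 841 - 30 ≡ 5; y = λ·(20 - 5) - 28 ≡ 4. → (5, 4)

(5, 4)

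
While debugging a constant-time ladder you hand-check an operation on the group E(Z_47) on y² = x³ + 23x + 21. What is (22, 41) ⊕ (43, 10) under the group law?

(38, 5)

(22, 41) + (43, 10). λ = (10 - 41)/(43 - 22) ≡ 16/21 mod 47. 21⁻¹ ≡ 9 (mod 47), so λ ≡ 3.
  x = λ² - 22 - 43 = 9 - 65 ≡ 38; y = λ·(22 - 38) - 41 ≡ 5. → (38, 5)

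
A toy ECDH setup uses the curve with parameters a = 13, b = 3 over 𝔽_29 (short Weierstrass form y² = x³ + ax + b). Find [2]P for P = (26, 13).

tangent at (26, 13): λ = (3·26² + 13)/(2·13) ≡ 11/26. 26⁻¹ ≡ 19 (mod 29), so λ ≡ 11·19 ≡ 6.
  x = λ² - 26 - 26 = 36 - 52 ≡ 13; y = λ·(26 - 13) - 13 ≡ 7. → (13, 7)

(13, 7)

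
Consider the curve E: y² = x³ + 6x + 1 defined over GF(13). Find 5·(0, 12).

(7, 10)

Write Q = (0, 12).
Double-and-add on 5 = (101)₂. Start with Q = (0, 12) for the leading 1-bit.
double: tangent at (0, 12): λ = (3·0² + 6)/(2·12) ≡ 6/11. 11⁻¹ ≡ 6 (mod 13), so λ ≡ 6·6 ≡ 10.
  x = λ² - 0 - 0 = 100 - 0 ≡ 9; y = λ·(0 - 9) - 12 ≡ 2. → (9, 2)
double: tangent at (9, 2): λ = (3·9² + 6)/(2·2) ≡ 2/4. 4⁻¹ ≡ 10 (mod 13), so λ ≡ 2·10 ≡ 7.
  x = λ² - 9 - 9 = 49 - 18 ≡ 5; y = λ·(9 - 5) - 2 ≡ 0. → (5, 0)
add Q: (5, 0) + (0, 12). λ = (12 - 0)/(0 - 5) ≡ 12/8 mod 13. 8⁻¹ ≡ 5 (mod 13) since 8·5 = 40 ≡ 1, so λ ≡ 8.
  x = λ² - 5 - 0 = 64 - 5 ≡ 7; y = λ·(5 - 7) - 0 ≡ 10. → (7, 10)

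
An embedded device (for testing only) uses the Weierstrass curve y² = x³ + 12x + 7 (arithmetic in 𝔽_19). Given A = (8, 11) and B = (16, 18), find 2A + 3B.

First 2A:
Repeated addition: build up to 2A.
2A: tangent at (8, 11): λ = (3·8² + 12)/(2·11) ≡ 14/3. 3⁻¹ ≡ 13 (mod 19), so λ ≡ 14·13 ≡ 11.
  x = λ² - 8 - 8 = 121 - 16 ≡ 10; y = λ·(8 - 10) - 11 ≡ 5. → (10, 5)
2A = (10, 5).
Next 3B:
Repeated addition: build up to 3B.
2B: tangent at (16, 18): λ = (3·16² + 12)/(2·18) ≡ 1/17. 17⁻¹ ≡ 9 (mod 19), so λ ≡ 1·9 ≡ 9.
  x = λ² - 16 - 16 = 81 - 32 ≡ 11; y = λ·(16 - 11) - 18 ≡ 8. → (11, 8)
3B: (11, 8) + (16, 18). λ = (18 - 8)/(16 - 11) ≡ 10/5 mod 19. 5⁻¹ ≡ 4 (mod 19) since 5·4 = 20 ≡ 1, so λ ≡ 2.
  x = λ² - 11 - 16 = 4 - 27 ≡ 15; y = λ·(11 - 15) - 8 ≡ 3. → (15, 3)
3B = (15, 3).
Finally 2A + 3B:
(10, 5) + (15, 3). λ = (3 - 5)/(15 - 10) ≡ 17/5 mod 19. 5⁻¹ ≡ 4 (mod 19) since 5·4 = 20 ≡ 1, so λ ≡ 11.
  x = λ² - 10 - 15 = 121 - 25 ≡ 1; y = λ·(10 - 1) - 5 ≡ 18. → (1, 18)

(1, 18)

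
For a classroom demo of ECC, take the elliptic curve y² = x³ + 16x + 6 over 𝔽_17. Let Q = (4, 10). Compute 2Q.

(7, 11)

tangent at (4, 10): λ = (3·4² + 16)/(2·10) ≡ 13/3. 3⁻¹ ≡ 6 (mod 17) since 3·6 = 18 ≡ 1, so λ ≡ 13·6 ≡ 10.
  x = λ² - 4 - 4 = 100 - 8 ≡ 7; y = λ·(4 - 7) - 10 ≡ 11. → (7, 11)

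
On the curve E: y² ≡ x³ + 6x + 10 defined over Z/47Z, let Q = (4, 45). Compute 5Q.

Double-and-add on 5 = (101)₂. Start with Q = (4, 45) for the leading 1-bit.
double: tangent at (4, 45): λ = (3·4² + 6)/(2·45) ≡ 7/43. 43⁻¹ ≡ 35 (mod 47), so λ ≡ 7·35 ≡ 10.
  x = λ² - 4 - 4 = 100 - 8 ≡ 45; y = λ·(4 - 45) - 45 ≡ 15. → (45, 15)
double: tangent at (45, 15): λ = (3·45² + 6)/(2·15) ≡ 18/30. 30⁻¹ ≡ 11 (mod 47), so λ ≡ 18·11 ≡ 10.
  x = λ² - 45 - 45 = 100 - 90 ≡ 10; y = λ·(45 - 10) - 15 ≡ 6. → (10, 6)
add Q: (10, 6) + (4, 45). λ = (45 - 6)/(4 - 10) ≡ 39/41 mod 47. 41⁻¹ ≡ 39 (mod 47) since 41·39 = 1599 ≡ 1, so λ ≡ 17.
  x = λ² - 10 - 4 = 289 - 14 ≡ 40; y = λ·(10 - 40) - 6 ≡ 1. → (40, 1)

(40, 1)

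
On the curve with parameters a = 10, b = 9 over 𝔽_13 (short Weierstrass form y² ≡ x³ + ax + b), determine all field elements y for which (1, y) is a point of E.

x³ + 10x + 9 = 20 ≡ 7 (mod 13).
7 is a non-residue mod 13; no y exists.

none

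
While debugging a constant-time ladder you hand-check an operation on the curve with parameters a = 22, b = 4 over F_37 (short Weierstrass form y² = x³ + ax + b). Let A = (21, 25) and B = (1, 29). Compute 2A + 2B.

First 2A:
Repeated addition: build up to 2A.
2A: tangent at (21, 25): λ = (3·21² + 22)/(2·25) ≡ 13/13. 13⁻¹ ≡ 20 (mod 37) since 13·20 = 260 ≡ 1, so λ ≡ 13·20 ≡ 1.
  x = λ² - 21 - 21 = 1 - 42 ≡ 33; y = λ·(21 - 33) - 25 ≡ 0. → (33, 0)
2A = (33, 0).
Next 2B:
Repeated addition: build up to 2B.
2B: tangent at (1, 29): λ = (3·1² + 22)/(2·29) ≡ 25/21. 21⁻¹ ≡ 30 (mod 37), so λ ≡ 25·30 ≡ 10.
  x = λ² - 1 - 1 = 100 - 2 ≡ 24; y = λ·(1 - 24) - 29 ≡ 0. → (24, 0)
2B = (24, 0).
Finally 2A + 2B:
(33, 0) + (24, 0). λ = (0 - 0)/(24 - 33) ≡ 0/28 mod 37. 28⁻¹ ≡ 4 (mod 37), so λ ≡ 0.
  x = λ² - 33 - 24 = 0 - 57 ≡ 17; y = λ·(33 - 17) - 0 ≡ 0. → (17, 0)

(17, 0)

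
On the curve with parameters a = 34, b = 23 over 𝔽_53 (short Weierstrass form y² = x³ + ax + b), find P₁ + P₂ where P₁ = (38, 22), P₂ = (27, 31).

(38, 22) + (27, 31). λ = (31 - 22)/(27 - 38) ≡ 9/42 mod 53. 42⁻¹ ≡ 24 (mod 53) since 42·24 = 1008 ≡ 1, so λ ≡ 4.
  x = λ² - 38 - 27 = 16 - 65 ≡ 4; y = λ·(38 - 4) - 22 ≡ 8. → (4, 8)

(4, 8)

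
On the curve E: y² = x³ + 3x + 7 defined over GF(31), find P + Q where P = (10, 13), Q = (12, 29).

(11, 10)

(10, 13) + (12, 29). λ = (29 - 13)/(12 - 10) ≡ 16/2 mod 31. 2⁻¹ ≡ 16 (mod 31) since 2·16 = 32 ≡ 1, so λ ≡ 8.
  x = λ² - 10 - 12 = 64 - 22 ≡ 11; y = λ·(10 - 11) - 13 ≡ 10. → (11, 10)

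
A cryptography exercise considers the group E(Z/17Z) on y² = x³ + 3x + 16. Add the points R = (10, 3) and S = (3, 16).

(10, 3) + (3, 16). λ = (16 - 3)/(3 - 10) ≡ 13/10 mod 17. 10⁻¹ ≡ 12 (mod 17), so λ ≡ 3.
  x = λ² - 10 - 3 = 9 - 13 ≡ 13; y = λ·(10 - 13) - 3 ≡ 5. → (13, 5)

(13, 5)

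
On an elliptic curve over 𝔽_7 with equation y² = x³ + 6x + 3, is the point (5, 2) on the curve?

yes

y² = 2² ≡ 4; x³ + 6x + 3 = 158 ≡ 4 (mod 7). 4 = 4.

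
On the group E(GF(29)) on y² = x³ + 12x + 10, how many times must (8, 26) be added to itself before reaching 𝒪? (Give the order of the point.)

2P: tangent at (8, 26): λ = (3·8² + 12)/(2·26) ≡ 1/23. 23⁻¹ ≡ 24 (mod 29) since 23·24 = 552 ≡ 1, so λ ≡ 1·24 ≡ 24.
  x = λ² - 8 - 8 = 576 - 16 ≡ 9; y = λ·(8 - 9) - 26 ≡ 8. → (9, 8)
3P: (9, 8) + (8, 26). λ = (26 - 8)/(8 - 9) ≡ 18/28 mod 29. 28⁻¹ ≡ 28 (mod 29) since 28·28 = 784 ≡ 1, so λ ≡ 11.
  x = λ² - 9 - 8 = 121 - 17 ≡ 17; y = λ·(9 - 17) - 8 ≡ 20. → (17, 20)
4P: (17, 20) + (8, 26). λ = (26 - 20)/(8 - 17) ≡ 6/20 mod 29. 20⁻¹ ≡ 16 (mod 29) since 20·16 = 320 ≡ 1, so λ ≡ 9.
  x = λ² - 17 - 8 = 81 - 25 ≡ 27; y = λ·(17 - 27) - 20 ≡ 6. → (27, 6)
5P: (27, 6) + (8, 26). λ = (26 - 6)/(8 - 27) ≡ 20/10 mod 29. 10⁻¹ ≡ 3 (mod 29), so λ ≡ 2.
  x = λ² - 27 - 8 = 4 - 35 ≡ 27; y = λ·(27 - 27) - 6 ≡ 23. → (27, 23)
6P: (27, 23) + (8, 26). λ = (26 - 23)/(8 - 27) ≡ 3/10 mod 29. 10⁻¹ ≡ 3 (mod 29), so λ ≡ 9.
  x = λ² - 27 - 8 = 81 - 35 ≡ 17; y = λ·(27 - 17) - 23 ≡ 9. → (17, 9)
7P: (17, 9) + (8, 26). λ = (26 - 9)/(8 - 17) ≡ 17/20 mod 29. 20⁻¹ ≡ 16 (mod 29), so λ ≡ 11.
  x = λ² - 17 - 8 = 121 - 25 ≡ 9; y = λ·(17 - 9) - 9 ≡ 21. → (9, 21)
8P: (9, 21) + (8, 26). λ = (26 - 21)/(8 - 9) ≡ 5/28 mod 29. 28⁻¹ ≡ 28 (mod 29) since 28·28 = 784 ≡ 1, so λ ≡ 24.
  x = λ² - 9 - 8 = 576 - 17 ≡ 8; y = λ·(9 - 8) - 21 ≡ 3. → (8, 3)
9P: (8, 3) + (8, 26): same x and y₁ ≡ -y₂, so the sum is 𝒪.
9P = 𝒪, so the order is 9.

9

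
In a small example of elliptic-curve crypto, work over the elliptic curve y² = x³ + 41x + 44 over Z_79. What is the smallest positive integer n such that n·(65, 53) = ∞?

4

2P: tangent at (65, 53): λ = (3·65² + 41)/(2·53) ≡ 76/27. 27⁻¹ ≡ 41 (mod 79) since 27·41 = 1107 ≡ 1, so λ ≡ 76·41 ≡ 35.
  x = λ² - 65 - 65 = 1225 - 130 ≡ 68; y = λ·(65 - 68) - 53 ≡ 0. → (68, 0)
3P: (68, 0) + (65, 53). λ = (53 - 0)/(65 - 68) ≡ 53/76 mod 79. 76⁻¹ ≡ 26 (mod 79) since 76·26 = 1976 ≡ 1, so λ ≡ 35.
  x = λ² - 68 - 65 = 1225 - 133 ≡ 65; y = λ·(68 - 65) - 0 ≡ 26. → (65, 26)
4P: (65, 26) + (65, 53): same x and y₁ ≡ -y₂, so the sum is ∞.
4P = ∞, so the order is 4.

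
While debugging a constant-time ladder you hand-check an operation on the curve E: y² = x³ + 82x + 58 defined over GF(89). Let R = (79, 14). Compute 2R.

tangent at (79, 14): λ = (3·79² + 82)/(2·14) ≡ 26/28. 28⁻¹ ≡ 35 (mod 89), so λ ≡ 26·35 ≡ 20.
  x = λ² - 79 - 79 = 400 - 158 ≡ 64; y = λ·(79 - 64) - 14 ≡ 19. → (64, 19)

(64, 19)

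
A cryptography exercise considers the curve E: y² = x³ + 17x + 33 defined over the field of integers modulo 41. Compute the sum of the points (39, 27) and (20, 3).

(33, 0)

(39, 27) + (20, 3). λ = (3 - 27)/(20 - 39) ≡ 17/22 mod 41. 22⁻¹ ≡ 28 (mod 41) since 22·28 = 616 ≡ 1, so λ ≡ 25.
  x = λ² - 39 - 20 = 625 - 59 ≡ 33; y = λ·(39 - 33) - 27 ≡ 0. → (33, 0)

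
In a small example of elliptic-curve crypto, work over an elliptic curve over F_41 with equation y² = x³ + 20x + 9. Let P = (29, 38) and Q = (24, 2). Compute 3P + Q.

(38, 39)

First 3P:
Repeated addition: build up to 3P.
2P: tangent at (29, 38): λ = (3·29² + 20)/(2·38) ≡ 1/35. 35⁻¹ ≡ 34 (mod 41), so λ ≡ 1·34 ≡ 34.
  x = λ² - 29 - 29 = 1156 - 58 ≡ 32; y = λ·(29 - 32) - 38 ≡ 24. → (32, 24)
3P: (32, 24) + (29, 38). λ = (38 - 24)/(29 - 32) ≡ 14/38 mod 41. 38⁻¹ ≡ 27 (mod 41), so λ ≡ 9.
  x = λ² - 32 - 29 = 81 - 61 ≡ 20; y = λ·(32 - 20) - 24 ≡ 2. → (20, 2)
3P = (20, 2).
Finally 3P + Q:
(20, 2) + (24, 2). λ = (2 - 2)/(24 - 20) ≡ 0/4 mod 41. 4⁻¹ ≡ 31 (mod 41) since 4·31 = 124 ≡ 1, so λ ≡ 0.
  x = λ² - 20 - 24 = 0 - 44 ≡ 38; y = λ·(20 - 38) - 2 ≡ 39. → (38, 39)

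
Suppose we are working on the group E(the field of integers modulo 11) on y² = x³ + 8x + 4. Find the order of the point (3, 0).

2P: (3, 0) + (3, 0): same x and y₁ ≡ -y₂, so the sum is the point at infinity.
2P = the point at infinity, so the order is 2.

2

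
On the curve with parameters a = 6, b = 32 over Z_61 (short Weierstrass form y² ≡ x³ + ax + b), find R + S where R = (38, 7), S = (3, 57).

(32, 28)

(38, 7) + (3, 57). λ = (57 - 7)/(3 - 38) ≡ 50/26 mod 61. 26⁻¹ ≡ 54 (mod 61) since 26·54 = 1404 ≡ 1, so λ ≡ 16.
  x = λ² - 38 - 3 = 256 - 41 ≡ 32; y = λ·(38 - 32) - 7 ≡ 28. → (32, 28)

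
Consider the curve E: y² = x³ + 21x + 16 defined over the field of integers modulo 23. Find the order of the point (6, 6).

10

2P: tangent at (6, 6): λ = (3·6² + 21)/(2·6) ≡ 14/12. 12⁻¹ ≡ 2 (mod 23), so λ ≡ 14·2 ≡ 5.
  x = λ² - 6 - 6 = 25 - 12 ≡ 13; y = λ·(6 - 13) - 6 ≡ 5. → (13, 5)
3P: (13, 5) + (6, 6). λ = (6 - 5)/(6 - 13) ≡ 1/16 mod 23. 16⁻¹ ≡ 13 (mod 23), so λ ≡ 13.
  x = λ² - 13 - 6 = 169 - 19 ≡ 12; y = λ·(13 - 12) - 5 ≡ 8. → (12, 8)
4P: (12, 8) + (6, 6). λ = (6 - 8)/(6 - 12) ≡ 21/17 mod 23. 17⁻¹ ≡ 19 (mod 23), so λ ≡ 8.
  x = λ² - 12 - 6 = 64 - 18 ≡ 0; y = λ·(12 - 0) - 8 ≡ 19. → (0, 19)
5P: (0, 19) + (6, 6). λ = (6 - 19)/(6 - 0) ≡ 10/6 mod 23. 6⁻¹ ≡ 4 (mod 23), so λ ≡ 17.
  x = λ² - 0 - 6 = 289 - 6 ≡ 7; y = λ·(0 - 7) - 19 ≡ 0. → (7, 0)
6P: (7, 0) + (6, 6). λ = (6 - 0)/(6 - 7) ≡ 6/22 mod 23. 22⁻¹ ≡ 22 (mod 23), so λ ≡ 17.
  x = λ² - 7 - 6 = 289 - 13 ≡ 0; y = λ·(7 - 0) - 0 ≡ 4. → (0, 4)
7P: (0, 4) + (6, 6). λ = (6 - 4)/(6 - 0) ≡ 2/6 mod 23. 6⁻¹ ≡ 4 (mod 23) since 6·4 = 24 ≡ 1, so λ ≡ 8.
  x = λ² - 0 - 6 = 64 - 6 ≡ 12; y = λ·(0 - 12) - 4 ≡ 15. → (12, 15)
8P: (12, 15) + (6, 6). λ = (6 - 15)/(6 - 12) ≡ 14/17 mod 23. 17⁻¹ ≡ 19 (mod 23) since 17·19 = 323 ≡ 1, so λ ≡ 13.
  x = λ² - 12 - 6 = 169 - 18 ≡ 13; y = λ·(12 - 13) - 15 ≡ 18. → (13, 18)
9P: (13, 18) + (6, 6). λ = (6 - 18)/(6 - 13) ≡ 11/16 mod 23. 16⁻¹ ≡ 13 (mod 23), so λ ≡ 5.
  x = λ² - 13 - 6 = 25 - 19 ≡ 6; y = λ·(13 - 6) - 18 ≡ 17. → (6, 17)
10P: (6, 17) + (6, 6): same x and y₁ ≡ -y₂, so the sum is 𝒪.
10P = 𝒪, so the order is 10.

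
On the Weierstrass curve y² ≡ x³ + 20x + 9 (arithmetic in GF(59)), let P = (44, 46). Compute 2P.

(45, 42)

tangent at (44, 46): λ = (3·44² + 20)/(2·46) ≡ 46/33. 33⁻¹ ≡ 34 (mod 59) since 33·34 = 1122 ≡ 1, so λ ≡ 46·34 ≡ 30.
  x = λ² - 44 - 44 = 900 - 88 ≡ 45; y = λ·(44 - 45) - 46 ≡ 42. → (45, 42)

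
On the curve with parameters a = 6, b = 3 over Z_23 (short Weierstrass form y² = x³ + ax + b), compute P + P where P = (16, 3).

(3, 18)

tangent at (16, 3): λ = (3·16² + 6)/(2·3) ≡ 15/6. 6⁻¹ ≡ 4 (mod 23), so λ ≡ 15·4 ≡ 14.
  x = λ² - 16 - 16 = 196 - 32 ≡ 3; y = λ·(16 - 3) - 3 ≡ 18. → (3, 18)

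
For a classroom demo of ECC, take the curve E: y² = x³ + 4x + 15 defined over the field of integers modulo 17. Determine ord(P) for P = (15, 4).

2P: tangent at (15, 4): λ = (3·15² + 4)/(2·4) ≡ 16/8. 8⁻¹ ≡ 15 (mod 17), so λ ≡ 16·15 ≡ 2.
  x = λ² - 15 - 15 = 4 - 30 ≡ 8; y = λ·(15 - 8) - 4 ≡ 10. → (8, 10)
3P: (8, 10) + (15, 4). λ = (4 - 10)/(15 - 8) ≡ 11/7 mod 17. 7⁻¹ ≡ 5 (mod 17), so λ ≡ 4.
  x = λ² - 8 - 15 = 16 - 23 ≡ 10; y = λ·(8 - 10) - 10 ≡ 16. → (10, 16)
4P: (10, 16) + (15, 4). λ = (4 - 16)/(15 - 10) ≡ 5/5 mod 17. 5⁻¹ ≡ 7 (mod 17) since 5·7 = 35 ≡ 1, so λ ≡ 1.
  x = λ² - 10 - 15 = 1 - 25 ≡ 10; y = λ·(10 - 10) - 16 ≡ 1. → (10, 1)
5P: (10, 1) + (15, 4). λ = (4 - 1)/(15 - 10) ≡ 3/5 mod 17. 5⁻¹ ≡ 7 (mod 17) since 5·7 = 35 ≡ 1, so λ ≡ 4.
  x = λ² - 10 - 15 = 16 - 25 ≡ 8; y = λ·(10 - 8) - 1 ≡ 7. → (8, 7)
6P: (8, 7) + (15, 4). λ = (4 - 7)/(15 - 8) ≡ 14/7 mod 17. 7⁻¹ ≡ 5 (mod 17) since 7·5 = 35 ≡ 1, so λ ≡ 2.
  x = λ² - 8 - 15 = 4 - 23 ≡ 15; y = λ·(8 - 15) - 7 ≡ 13. → (15, 13)
7P: (15, 13) + (15, 4): same x and y₁ ≡ -y₂, so the sum is O.
7P = O, so the order is 7.

7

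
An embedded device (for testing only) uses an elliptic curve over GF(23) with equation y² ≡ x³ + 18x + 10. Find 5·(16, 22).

(19, 9)

Write Q = (16, 22).
Double-and-add on 5 = (101)₂. Start with Q = (16, 22) for the leading 1-bit.
double: tangent at (16, 22): λ = (3·16² + 18)/(2·22) ≡ 4/21. 21⁻¹ ≡ 11 (mod 23), so λ ≡ 4·11 ≡ 21.
  x = λ² - 16 - 16 = 441 - 32 ≡ 18; y = λ·(16 - 18) - 22 ≡ 5. → (18, 5)
double: tangent at (18, 5): λ = (3·18² + 18)/(2·5) ≡ 1/10. 10⁻¹ ≡ 7 (mod 23) since 10·7 = 70 ≡ 1, so λ ≡ 1·7 ≡ 7.
  x = λ² - 18 - 18 = 49 - 36 ≡ 13; y = λ·(18 - 13) - 5 ≡ 7. → (13, 7)
add Q: (13, 7) + (16, 22). λ = (22 - 7)/(16 - 13) ≡ 15/3 mod 23. 3⁻¹ ≡ 8 (mod 23), so λ ≡ 5.
  x = λ² - 13 - 16 = 25 - 29 ≡ 19; y = λ·(13 - 19) - 7 ≡ 9. → (19, 9)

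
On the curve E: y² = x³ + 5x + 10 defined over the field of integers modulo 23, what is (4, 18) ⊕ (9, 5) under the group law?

(14, 8)

(4, 18) + (9, 5). λ = (5 - 18)/(9 - 4) ≡ 10/5 mod 23. 5⁻¹ ≡ 14 (mod 23) since 5·14 = 70 ≡ 1, so λ ≡ 2.
  x = λ² - 4 - 9 = 4 - 13 ≡ 14; y = λ·(4 - 14) - 18 ≡ 8. → (14, 8)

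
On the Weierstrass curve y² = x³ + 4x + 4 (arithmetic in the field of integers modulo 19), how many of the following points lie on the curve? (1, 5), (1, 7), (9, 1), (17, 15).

0

(1, 5): 5² ≡ 6, rhs ≡ 9 → off.
(1, 7): 7² ≡ 11, rhs ≡ 9 → off.
(9, 1): 1² ≡ 1, rhs ≡ 9 → off.
(17, 15): 15² ≡ 16, rhs ≡ 7 → off.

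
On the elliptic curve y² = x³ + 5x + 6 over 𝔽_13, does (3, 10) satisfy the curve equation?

yes

y² = 10² ≡ 9; x³ + 5x + 6 = 48 ≡ 9 (mod 13). 9 = 9.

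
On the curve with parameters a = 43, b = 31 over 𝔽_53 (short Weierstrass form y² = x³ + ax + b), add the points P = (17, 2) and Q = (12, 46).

(17, 2) + (12, 46). λ = (46 - 2)/(12 - 17) ≡ 44/48 mod 53. 48⁻¹ ≡ 21 (mod 53), so λ ≡ 23.
  x = λ² - 17 - 12 = 529 - 29 ≡ 23; y = λ·(17 - 23) - 2 ≡ 19. → (23, 19)

(23, 19)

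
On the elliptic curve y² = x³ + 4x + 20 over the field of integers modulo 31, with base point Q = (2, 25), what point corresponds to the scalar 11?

(2, 6)

Double-and-add on 11 = (1011)₂. Start with Q = (2, 25) for the leading 1-bit.
double: tangent at (2, 25): λ = (3·2² + 4)/(2·25) ≡ 16/19. 19⁻¹ ≡ 18 (mod 31) since 19·18 = 342 ≡ 1, so λ ≡ 16·18 ≡ 9.
  x = λ² - 2 - 2 = 81 - 4 ≡ 15; y = λ·(2 - 15) - 25 ≡ 13. → (15, 13)
double: tangent at (15, 13): λ = (3·15² + 4)/(2·13) ≡ 28/26. 26⁻¹ ≡ 6 (mod 31) since 26·6 = 156 ≡ 1, so λ ≡ 28·6 ≡ 13.
  x = λ² - 15 - 15 = 169 - 30 ≡ 15; y = λ·(15 - 15) - 13 ≡ 18. → (15, 18)
add Q: (15, 18) + (2, 25). λ = (25 - 18)/(2 - 15) ≡ 7/18 mod 31. 18⁻¹ ≡ 19 (mod 31) since 18·19 = 342 ≡ 1, so λ ≡ 9.
  x = λ² - 15 - 2 = 81 - 17 ≡ 2; y = λ·(15 - 2) - 18 ≡ 6. → (2, 6)
double: tangent at (2, 6): λ = (3·2² + 4)/(2·6) ≡ 16/12. 12⁻¹ ≡ 13 (mod 31) since 12·13 = 156 ≡ 1, so λ ≡ 16·13 ≡ 22.
  x = λ² - 2 - 2 = 484 - 4 ≡ 15; y = λ·(2 - 15) - 6 ≡ 18. → (15, 18)
add Q: (15, 18) + (2, 25). λ = (25 - 18)/(2 - 15) ≡ 7/18 mod 31. 18⁻¹ ≡ 19 (mod 31), so λ ≡ 9.
  x = λ² - 15 - 2 = 81 - 17 ≡ 2; y = λ·(15 - 2) - 18 ≡ 6. → (2, 6)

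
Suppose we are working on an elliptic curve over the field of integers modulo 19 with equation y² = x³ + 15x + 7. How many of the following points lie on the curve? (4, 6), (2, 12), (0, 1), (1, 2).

2

(4, 6): 6² ≡ 17, rhs ≡ 17 → on.
(2, 12): 12² ≡ 11, rhs ≡ 7 → off.
(0, 1): 1² ≡ 1, rhs ≡ 7 → off.
(1, 2): 2² ≡ 4, rhs ≡ 4 → on.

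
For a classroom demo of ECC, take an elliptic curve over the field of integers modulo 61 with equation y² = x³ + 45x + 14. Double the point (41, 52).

tangent at (41, 52): λ = (3·41² + 45)/(2·52) ≡ 25/43. 43⁻¹ ≡ 44 (mod 61), so λ ≡ 25·44 ≡ 2.
  x = λ² - 41 - 41 = 4 - 82 ≡ 44; y = λ·(41 - 44) - 52 ≡ 3. → (44, 3)

(44, 3)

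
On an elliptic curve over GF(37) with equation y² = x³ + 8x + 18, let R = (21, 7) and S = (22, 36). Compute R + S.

(21, 30)

(21, 7) + (22, 36). λ = (36 - 7)/(22 - 21) ≡ 29/1 mod 37. 1⁻¹ ≡ 1 (mod 37), so λ ≡ 29.
  x = λ² - 21 - 22 = 841 - 43 ≡ 21; y = λ·(21 - 21) - 7 ≡ 30. → (21, 30)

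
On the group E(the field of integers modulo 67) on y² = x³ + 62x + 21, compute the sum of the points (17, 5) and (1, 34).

(18, 1)

(17, 5) + (1, 34). λ = (34 - 5)/(1 - 17) ≡ 29/51 mod 67. 51⁻¹ ≡ 46 (mod 67) since 51·46 = 2346 ≡ 1, so λ ≡ 61.
  x = λ² - 17 - 1 = 3721 - 18 ≡ 18; y = λ·(17 - 18) - 5 ≡ 1. → (18, 1)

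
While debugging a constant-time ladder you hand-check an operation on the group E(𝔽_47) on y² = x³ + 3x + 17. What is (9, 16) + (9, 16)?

(31, 44)

tangent at (9, 16): λ = (3·9² + 3)/(2·16) ≡ 11/32. 32⁻¹ ≡ 25 (mod 47), so λ ≡ 11·25 ≡ 40.
  x = λ² - 9 - 9 = 1600 - 18 ≡ 31; y = λ·(9 - 31) - 16 ≡ 44. → (31, 44)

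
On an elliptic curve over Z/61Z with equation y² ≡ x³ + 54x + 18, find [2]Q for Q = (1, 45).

(39, 57)

tangent at (1, 45): λ = (3·1² + 54)/(2·45) ≡ 57/29. 29⁻¹ ≡ 40 (mod 61), so λ ≡ 57·40 ≡ 23.
  x = λ² - 1 - 1 = 529 - 2 ≡ 39; y = λ·(1 - 39) - 45 ≡ 57. → (39, 57)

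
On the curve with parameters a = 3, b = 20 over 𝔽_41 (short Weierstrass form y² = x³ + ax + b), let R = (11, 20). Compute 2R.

tangent at (11, 20): λ = (3·11² + 3)/(2·20) ≡ 38/40. 40⁻¹ ≡ 40 (mod 41) since 40·40 = 1600 ≡ 1, so λ ≡ 38·40 ≡ 3.
  x = λ² - 11 - 11 = 9 - 22 ≡ 28; y = λ·(11 - 28) - 20 ≡ 11. → (28, 11)

(28, 11)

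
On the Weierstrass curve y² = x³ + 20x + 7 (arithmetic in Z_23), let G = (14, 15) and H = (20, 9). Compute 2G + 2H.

(5, 5)

First 2G:
Repeated addition: build up to 2G.
2G: tangent at (14, 15): λ = (3·14² + 20)/(2·15) ≡ 10/7. 7⁻¹ ≡ 10 (mod 23) since 7·10 = 70 ≡ 1, so λ ≡ 10·10 ≡ 8.
  x = λ² - 14 - 14 = 64 - 28 ≡ 13; y = λ·(14 - 13) - 15 ≡ 16. → (13, 16)
2G = (13, 16).
Next 2H:
Repeated addition: build up to 2H.
2H: tangent at (20, 9): λ = (3·20² + 20)/(2·9) ≡ 1/18. 18⁻¹ ≡ 9 (mod 23) since 18·9 = 162 ≡ 1, so λ ≡ 1·9 ≡ 9.
  x = λ² - 20 - 20 = 81 - 40 ≡ 18; y = λ·(20 - 18) - 9 ≡ 9. → (18, 9)
2H = (18, 9).
Finally 2G + 2H:
(13, 16) + (18, 9). λ = (9 - 16)/(18 - 13) ≡ 16/5 mod 23. 5⁻¹ ≡ 14 (mod 23), so λ ≡ 17.
  x = λ² - 13 - 18 = 289 - 31 ≡ 5; y = λ·(13 - 5) - 16 ≡ 5. → (5, 5)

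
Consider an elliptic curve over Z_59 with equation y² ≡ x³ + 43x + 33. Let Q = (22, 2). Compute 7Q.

Repeated addition: build up to 7Q.
2Q: tangent at (22, 2): λ = (3·22² + 43)/(2·2) ≡ 20/4. 4⁻¹ ≡ 15 (mod 59), so λ ≡ 20·15 ≡ 5.
  x = λ² - 22 - 22 = 25 - 44 ≡ 40; y = λ·(22 - 40) - 2 ≡ 26. → (40, 26)
3Q: (40, 26) + (22, 2). λ = (2 - 26)/(22 - 40) ≡ 35/41 mod 59. 41⁻¹ ≡ 36 (mod 59) since 41·36 = 1476 ≡ 1, so λ ≡ 21.
  x = λ² - 40 - 22 = 441 - 62 ≡ 25; y = λ·(40 - 25) - 26 ≡ 53. → (25, 53)
4Q: (25, 53) + (22, 2). λ = (2 - 53)/(22 - 25) ≡ 8/56 mod 59. 56⁻¹ ≡ 39 (mod 59), so λ ≡ 17.
  x = λ² - 25 - 22 = 289 - 47 ≡ 6; y = λ·(25 - 6) - 53 ≡ 34. → (6, 34)
5Q: (6, 34) + (22, 2). λ = (2 - 34)/(22 - 6) ≡ 27/16 mod 59. 16⁻¹ ≡ 48 (mod 59), so λ ≡ 57.
  x = λ² - 6 - 22 = 3249 - 28 ≡ 35; y = λ·(6 - 35) - 34 ≡ 24. → (35, 24)
6Q: (35, 24) + (22, 2). λ = (2 - 24)/(22 - 35) ≡ 37/46 mod 59. 46⁻¹ ≡ 9 (mod 59) since 46·9 = 414 ≡ 1, so λ ≡ 38.
  x = λ² - 35 - 22 = 1444 - 57 ≡ 30; y = λ·(35 - 30) - 24 ≡ 48. → (30, 48)
7Q: (30, 48) + (22, 2). λ = (2 - 48)/(22 - 30) ≡ 13/51 mod 59. 51⁻¹ ≡ 22 (mod 59) since 51·22 = 1122 ≡ 1, so λ ≡ 50.
  x = λ² - 30 - 22 = 2500 - 52 ≡ 29; y = λ·(30 - 29) - 48 ≡ 2. → (29, 2)

(29, 2)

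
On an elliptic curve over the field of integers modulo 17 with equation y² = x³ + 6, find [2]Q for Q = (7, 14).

(4, 6)

tangent at (7, 14): λ = (3·7² + 0)/(2·14) ≡ 11/11. 11⁻¹ ≡ 14 (mod 17) since 11·14 = 154 ≡ 1, so λ ≡ 11·14 ≡ 1.
  x = λ² - 7 - 7 = 1 - 14 ≡ 4; y = λ·(7 - 4) - 14 ≡ 6. → (4, 6)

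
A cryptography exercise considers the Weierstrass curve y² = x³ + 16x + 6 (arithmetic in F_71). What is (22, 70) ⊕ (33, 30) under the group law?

(48, 31)

(22, 70) + (33, 30). λ = (30 - 70)/(33 - 22) ≡ 31/11 mod 71. 11⁻¹ ≡ 13 (mod 71), so λ ≡ 48.
  x = λ² - 22 - 33 = 2304 - 55 ≡ 48; y = λ·(22 - 48) - 70 ≡ 31. → (48, 31)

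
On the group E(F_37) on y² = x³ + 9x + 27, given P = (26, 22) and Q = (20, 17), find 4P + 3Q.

First 4P:
Double-and-add on 4 = (100)₂. Start with P = (26, 22) for the leading 1-bit.
double: tangent at (26, 22): λ = (3·26² + 9)/(2·22) ≡ 2/7. 7⁻¹ ≡ 16 (mod 37), so λ ≡ 2·16 ≡ 32.
  x = λ² - 26 - 26 = 1024 - 52 ≡ 10; y = λ·(26 - 10) - 22 ≡ 9. → (10, 9)
double: tangent at (10, 9): λ = (3·10² + 9)/(2·9) ≡ 13/18. 18⁻¹ ≡ 35 (mod 37) since 18·35 = 630 ≡ 1, so λ ≡ 13·35 ≡ 11.
  x = λ² - 10 - 10 = 121 - 20 ≡ 27; y = λ·(10 - 27) - 9 ≡ 26. → (27, 26)
4P = (27, 26).
Next 3Q:
Repeated addition: build up to 3Q.
2Q: tangent at (20, 17): λ = (3·20² + 9)/(2·17) ≡ 25/34. 34⁻¹ ≡ 12 (mod 37), so λ ≡ 25·12 ≡ 4.
  x = λ² - 20 - 20 = 16 - 40 ≡ 13; y = λ·(20 - 13) - 17 ≡ 11. → (13, 11)
3Q: (13, 11) + (20, 17). λ = (17 - 11)/(20 - 13) ≡ 6/7 mod 37. 7⁻¹ ≡ 16 (mod 37) since 7·16 = 112 ≡ 1, so λ ≡ 22.
  x = λ² - 13 - 20 = 484 - 33 ≡ 7; y = λ·(13 - 7) - 11 ≡ 10. → (7, 10)
3Q = (7, 10).
Finally 4P + 3Q:
(27, 26) + (7, 10). λ = (10 - 26)/(7 - 27) ≡ 21/17 mod 37. 17⁻¹ ≡ 24 (mod 37), so λ ≡ 23.
  x = λ² - 27 - 7 = 529 - 34 ≡ 14; y = λ·(27 - 14) - 26 ≡ 14. → (14, 14)

(14, 14)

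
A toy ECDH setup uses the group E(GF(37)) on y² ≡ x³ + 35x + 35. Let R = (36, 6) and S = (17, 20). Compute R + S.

(28, 29)

(36, 6) + (17, 20). λ = (20 - 6)/(17 - 36) ≡ 14/18 mod 37. 18⁻¹ ≡ 35 (mod 37), so λ ≡ 9.
  x = λ² - 36 - 17 = 81 - 53 ≡ 28; y = λ·(36 - 28) - 6 ≡ 29. → (28, 29)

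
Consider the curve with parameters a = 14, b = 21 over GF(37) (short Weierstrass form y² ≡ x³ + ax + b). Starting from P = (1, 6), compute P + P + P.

Repeated addition: build up to 3P.
2P: tangent at (1, 6): λ = (3·1² + 14)/(2·6) ≡ 17/12. 12⁻¹ ≡ 34 (mod 37) since 12·34 = 408 ≡ 1, so λ ≡ 17·34 ≡ 23.
  x = λ² - 1 - 1 = 529 - 2 ≡ 9; y = λ·(1 - 9) - 6 ≡ 32. → (9, 32)
3P: (9, 32) + (1, 6). λ = (6 - 32)/(1 - 9) ≡ 11/29 mod 37. 29⁻¹ ≡ 23 (mod 37), so λ ≡ 31.
  x = λ² - 9 - 1 = 961 - 10 ≡ 26; y = λ·(9 - 26) - 32 ≡ 33. → (26, 33)

(26, 33)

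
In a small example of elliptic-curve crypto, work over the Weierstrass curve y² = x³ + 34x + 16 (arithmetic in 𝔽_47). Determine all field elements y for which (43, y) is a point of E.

x³ + 34x + 16 = 80985 ≡ 4 (mod 47).
Square roots of 4 mod 47: 2 and 45 (since 2² = 4 ≡ 4).

2, 45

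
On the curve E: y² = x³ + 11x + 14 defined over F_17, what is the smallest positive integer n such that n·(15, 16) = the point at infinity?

2P: tangent at (15, 16): λ = (3·15² + 11)/(2·16) ≡ 6/15. 15⁻¹ ≡ 8 (mod 17) since 15·8 = 120 ≡ 1, so λ ≡ 6·8 ≡ 14.
  x = λ² - 15 - 15 = 196 - 30 ≡ 13; y = λ·(15 - 13) - 16 ≡ 12. → (13, 12)
3P: (13, 12) + (15, 16). λ = (16 - 12)/(15 - 13) ≡ 4/2 mod 17. 2⁻¹ ≡ 9 (mod 17), so λ ≡ 2.
  x = λ² - 13 - 15 = 4 - 28 ≡ 10; y = λ·(13 - 10) - 12 ≡ 11. → (10, 11)
4P: (10, 11) + (15, 16). λ = (16 - 11)/(15 - 10) ≡ 5/5 mod 17. 5⁻¹ ≡ 7 (mod 17), so λ ≡ 1.
  x = λ² - 10 - 15 = 1 - 25 ≡ 10; y = λ·(10 - 10) - 11 ≡ 6. → (10, 6)
5P: (10, 6) + (15, 16). λ = (16 - 6)/(15 - 10) ≡ 10/5 mod 17. 5⁻¹ ≡ 7 (mod 17) since 5·7 = 35 ≡ 1, so λ ≡ 2.
  x = λ² - 10 - 15 = 4 - 25 ≡ 13; y = λ·(10 - 13) - 6 ≡ 5. → (13, 5)
6P: (13, 5) + (15, 16). λ = (16 - 5)/(15 - 13) ≡ 11/2 mod 17. 2⁻¹ ≡ 9 (mod 17) since 2·9 = 18 ≡ 1, so λ ≡ 14.
  x = λ² - 13 - 15 = 196 - 28 ≡ 15; y = λ·(13 - 15) - 5 ≡ 1. → (15, 1)
7P: (15, 1) + (15, 16): same x and y₁ ≡ -y₂, so the sum is the point at infinity.
7P = the point at infinity, so the order is 7.

7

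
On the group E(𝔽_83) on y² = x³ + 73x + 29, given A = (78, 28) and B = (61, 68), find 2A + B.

(70, 28)

First 2A:
Repeated addition: build up to 2A.
2A: tangent at (78, 28): λ = (3·78² + 73)/(2·28) ≡ 65/56. 56⁻¹ ≡ 43 (mod 83) since 56·43 = 2408 ≡ 1, so λ ≡ 65·43 ≡ 56.
  x = λ² - 78 - 78 = 3136 - 156 ≡ 75; y = λ·(78 - 75) - 28 ≡ 57. → (75, 57)
2A = (75, 57).
Finally 2A + B:
(75, 57) + (61, 68). λ = (68 - 57)/(61 - 75) ≡ 11/69 mod 83. 69⁻¹ ≡ 77 (mod 83), so λ ≡ 17.
  x = λ² - 75 - 61 = 289 - 136 ≡ 70; y = λ·(75 - 70) - 57 ≡ 28. → (70, 28)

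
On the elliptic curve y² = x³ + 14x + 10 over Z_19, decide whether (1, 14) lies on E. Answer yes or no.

y² = 14² ≡ 6; x³ + 14x + 10 = 25 ≡ 6 (mod 19). 6 = 6.

yes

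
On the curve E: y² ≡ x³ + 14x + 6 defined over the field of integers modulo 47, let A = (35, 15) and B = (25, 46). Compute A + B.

(14, 28)

(35, 15) + (25, 46). λ = (46 - 15)/(25 - 35) ≡ 31/37 mod 47. 37⁻¹ ≡ 14 (mod 47), so λ ≡ 11.
  x = λ² - 35 - 25 = 121 - 60 ≡ 14; y = λ·(35 - 14) - 15 ≡ 28. → (14, 28)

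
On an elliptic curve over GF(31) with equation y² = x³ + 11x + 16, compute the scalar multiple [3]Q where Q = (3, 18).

(16, 17)

Repeated addition: build up to 3Q.
2Q: tangent at (3, 18): λ = (3·3² + 11)/(2·18) ≡ 7/5. 5⁻¹ ≡ 25 (mod 31), so λ ≡ 7·25 ≡ 20.
  x = λ² - 3 - 3 = 400 - 6 ≡ 22; y = λ·(3 - 22) - 18 ≡ 5. → (22, 5)
3Q: (22, 5) + (3, 18). λ = (18 - 5)/(3 - 22) ≡ 13/12 mod 31. 12⁻¹ ≡ 13 (mod 31), so λ ≡ 14.
  x = λ² - 22 - 3 = 196 - 25 ≡ 16; y = λ·(22 - 16) - 5 ≡ 17. → (16, 17)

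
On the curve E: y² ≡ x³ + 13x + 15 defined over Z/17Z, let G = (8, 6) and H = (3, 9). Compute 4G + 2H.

(15, 7)

First 4G:
Double-and-add on 4 = (100)₂. Start with G = (8, 6) for the leading 1-bit.
double: tangent at (8, 6): λ = (3·8² + 13)/(2·6) ≡ 1/12. 12⁻¹ ≡ 10 (mod 17), so λ ≡ 1·10 ≡ 10.
  x = λ² - 8 - 8 = 100 - 16 ≡ 16; y = λ·(8 - 16) - 6 ≡ 16. → (16, 16)
double: tangent at (16, 16): λ = (3·16² + 13)/(2·16) ≡ 16/15. 15⁻¹ ≡ 8 (mod 17), so λ ≡ 16·8 ≡ 9.
  x = λ² - 16 - 16 = 81 - 32 ≡ 15; y = λ·(16 - 15) - 16 ≡ 10. → (15, 10)
4G = (15, 10).
Next 2H:
Repeated addition: build up to 2H.
2H: tangent at (3, 9): λ = (3·3² + 13)/(2·9) ≡ 6/1. 1⁻¹ ≡ 1 (mod 17), so λ ≡ 6·1 ≡ 6.
  x = λ² - 3 - 3 = 36 - 6 ≡ 13; y = λ·(3 - 13) - 9 ≡ 16. → (13, 16)
2H = (13, 16).
Finally 4G + 2H:
(15, 10) + (13, 16). λ = (16 - 10)/(13 - 15) ≡ 6/15 mod 17. 15⁻¹ ≡ 8 (mod 17), so λ ≡ 14.
  x = λ² - 15 - 13 = 196 - 28 ≡ 15; y = λ·(15 - 15) - 10 ≡ 7. → (15, 7)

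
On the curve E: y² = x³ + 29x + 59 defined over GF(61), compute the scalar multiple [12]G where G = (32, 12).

O

Repeated addition: build up to 12G.
2G: tangent at (32, 12): λ = (3·32² + 29)/(2·12) ≡ 51/24. 24⁻¹ ≡ 28 (mod 61), so λ ≡ 51·28 ≡ 25.
  x = λ² - 32 - 32 = 625 - 64 ≡ 12; y = λ·(32 - 12) - 12 ≡ 0. → (12, 0)
3G: (12, 0) + (32, 12). λ = (12 - 0)/(32 - 12) ≡ 12/20 mod 61. 20⁻¹ ≡ 58 (mod 61), so λ ≡ 25.
  x = λ² - 12 - 32 = 625 - 44 ≡ 32; y = λ·(12 - 32) - 0 ≡ 49. → (32, 49)
4G: (32, 49) + (32, 12): same x and y₁ ≡ -y₂, so the sum is ∞.
5G: ∞ + (32, 12) = (32, 12) (identity).
6G: tangent at (32, 12): λ = (3·32² + 29)/(2·12) ≡ 51/24. 24⁻¹ ≡ 28 (mod 61), so λ ≡ 51·28 ≡ 25.
  x = λ² - 32 - 32 = 625 - 64 ≡ 12; y = λ·(32 - 12) - 12 ≡ 0. → (12, 0)
7G: (12, 0) + (32, 12). λ = (12 - 0)/(32 - 12) ≡ 12/20 mod 61. 20⁻¹ ≡ 58 (mod 61), so λ ≡ 25.
  x = λ² - 12 - 32 = 625 - 44 ≡ 32; y = λ·(12 - 32) - 0 ≡ 49. → (32, 49)
8G: (32, 49) + (32, 12): same x and y₁ ≡ -y₂, so the sum is ∞.
9G: ∞ + (32, 12) = (32, 12) (identity).
10G: tangent at (32, 12): λ = (3·32² + 29)/(2·12) ≡ 51/24. 24⁻¹ ≡ 28 (mod 61) since 24·28 = 672 ≡ 1, so λ ≡ 51·28 ≡ 25.
  x = λ² - 32 - 32 = 625 - 64 ≡ 12; y = λ·(32 - 12) - 12 ≡ 0. → (12, 0)
11G: (12, 0) + (32, 12). λ = (12 - 0)/(32 - 12) ≡ 12/20 mod 61. 20⁻¹ ≡ 58 (mod 61), so λ ≡ 25.
  x = λ² - 12 - 32 = 625 - 44 ≡ 32; y = λ·(12 - 32) - 0 ≡ 49. → (32, 49)
12G: (32, 49) + (32, 12): same x and y₁ ≡ -y₂, so the sum is ∞.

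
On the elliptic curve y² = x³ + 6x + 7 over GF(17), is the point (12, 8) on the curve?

y² = 8² ≡ 13; x³ + 6x + 7 = 1807 ≡ 5 (mod 17). 13 ≠ 5.

no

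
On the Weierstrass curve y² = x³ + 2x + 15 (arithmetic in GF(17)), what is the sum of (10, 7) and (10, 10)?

The two points share x = 10 and their y-coordinates satisfy 7 + 10 ≡ 0 (mod 17), so they are inverses. Their sum is the point at infinity.

O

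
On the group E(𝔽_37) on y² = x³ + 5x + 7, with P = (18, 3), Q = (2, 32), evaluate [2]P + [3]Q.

(17, 11)

First 2P:
Repeated addition: build up to 2P.
2P: tangent at (18, 3): λ = (3·18² + 5)/(2·3) ≡ 15/6. 6⁻¹ ≡ 31 (mod 37) since 6·31 = 186 ≡ 1, so λ ≡ 15·31 ≡ 21.
  x = λ² - 18 - 18 = 441 - 36 ≡ 35; y = λ·(18 - 35) - 3 ≡ 10. → (35, 10)
2P = (35, 10).
Next 3Q:
Repeated addition: build up to 3Q.
2Q: tangent at (2, 32): λ = (3·2² + 5)/(2·32) ≡ 17/27. 27⁻¹ ≡ 11 (mod 37), so λ ≡ 17·11 ≡ 2.
  x = λ² - 2 - 2 = 4 - 4 ≡ 0; y = λ·(2 - 0) - 32 ≡ 9. → (0, 9)
3Q: (0, 9) + (2, 32). λ = (32 - 9)/(2 - 0) ≡ 23/2 mod 37. 2⁻¹ ≡ 19 (mod 37), so λ ≡ 30.
  x = λ² - 0 - 2 = 900 - 2 ≡ 10; y = λ·(0 - 10) - 9 ≡ 24. → (10, 24)
3Q = (10, 24).
Finally 2P + 3Q:
(35, 10) + (10, 24). λ = (24 - 10)/(10 - 35) ≡ 14/12 mod 37. 12⁻¹ ≡ 34 (mod 37) since 12·34 = 408 ≡ 1, so λ ≡ 32.
  x = λ² - 35 - 10 = 1024 - 45 ≡ 17; y = λ·(35 - 17) - 10 ≡ 11. → (17, 11)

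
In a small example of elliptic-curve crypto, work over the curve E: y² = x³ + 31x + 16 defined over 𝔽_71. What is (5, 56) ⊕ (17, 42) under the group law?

(5, 56) + (17, 42). λ = (42 - 56)/(17 - 5) ≡ 57/12 mod 71. 12⁻¹ ≡ 6 (mod 71), so λ ≡ 58.
  x = λ² - 5 - 17 = 3364 - 22 ≡ 5; y = λ·(5 - 5) - 56 ≡ 15. → (5, 15)

(5, 15)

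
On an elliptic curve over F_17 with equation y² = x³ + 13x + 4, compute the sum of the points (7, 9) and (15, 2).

(7, 9) + (15, 2). λ = (2 - 9)/(15 - 7) ≡ 10/8 mod 17. 8⁻¹ ≡ 15 (mod 17) since 8·15 = 120 ≡ 1, so λ ≡ 14.
  x = λ² - 7 - 15 = 196 - 22 ≡ 4; y = λ·(7 - 4) - 9 ≡ 16. → (4, 16)

(4, 16)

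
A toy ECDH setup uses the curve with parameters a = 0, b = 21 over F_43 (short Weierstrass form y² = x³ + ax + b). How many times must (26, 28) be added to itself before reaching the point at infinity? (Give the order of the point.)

2P: tangent at (26, 28): λ = (3·26² + 0)/(2·28) ≡ 7/13. 13⁻¹ ≡ 10 (mod 43) since 13·10 = 130 ≡ 1, so λ ≡ 7·10 ≡ 27.
  x = λ² - 26 - 26 = 729 - 52 ≡ 32; y = λ·(26 - 32) - 28 ≡ 25. → (32, 25)
3P: (32, 25) + (26, 28). λ = (28 - 25)/(26 - 32) ≡ 3/37 mod 43. 37⁻¹ ≡ 7 (mod 43), so λ ≡ 21.
  x = λ² - 32 - 26 = 441 - 58 ≡ 39; y = λ·(32 - 39) - 25 ≡ 0. → (39, 0)
4P: (39, 0) + (26, 28). λ = (28 - 0)/(26 - 39) ≡ 28/30 mod 43. 30⁻¹ ≡ 33 (mod 43) since 30·33 = 990 ≡ 1, so λ ≡ 21.
  x = λ² - 39 - 26 = 441 - 65 ≡ 32; y = λ·(39 - 32) - 0 ≡ 18. → (32, 18)
5P: (32, 18) + (26, 28). λ = (28 - 18)/(26 - 32) ≡ 10/37 mod 43. 37⁻¹ ≡ 7 (mod 43) since 37·7 = 259 ≡ 1, so λ ≡ 27.
  x = λ² - 32 - 26 = 729 - 58 ≡ 26; y = λ·(32 - 26) - 18 ≡ 15. → (26, 15)
6P: (26, 15) + (26, 28): same x and y₁ ≡ -y₂, so the sum is the point at infinity.
6P = the point at infinity, so the order is 6.

6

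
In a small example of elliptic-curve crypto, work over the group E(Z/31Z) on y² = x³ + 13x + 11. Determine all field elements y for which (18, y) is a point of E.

x³ + 13x + 11 = 6077 ≡ 1 (mod 31).
Square roots of 1 mod 31: 1 and 30 (since 1² = 1 ≡ 1).

1, 30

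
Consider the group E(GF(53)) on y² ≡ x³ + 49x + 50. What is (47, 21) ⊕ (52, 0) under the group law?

(31, 39)

(47, 21) + (52, 0). λ = (0 - 21)/(52 - 47) ≡ 32/5 mod 53. 5⁻¹ ≡ 32 (mod 53), so λ ≡ 17.
  x = λ² - 47 - 52 = 289 - 99 ≡ 31; y = λ·(47 - 31) - 21 ≡ 39. → (31, 39)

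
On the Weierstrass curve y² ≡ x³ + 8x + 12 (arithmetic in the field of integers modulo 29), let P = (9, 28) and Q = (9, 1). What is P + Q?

O

The two points share x = 9 and their y-coordinates satisfy 28 + 1 ≡ 0 (mod 29), so they are inverses. Their sum is 𝒪.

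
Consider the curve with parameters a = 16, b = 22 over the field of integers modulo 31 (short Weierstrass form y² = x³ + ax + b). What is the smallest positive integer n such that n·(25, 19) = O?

2P: tangent at (25, 19): λ = (3·25² + 16)/(2·19) ≡ 0/7. 7⁻¹ ≡ 9 (mod 31), so λ ≡ 0·9 ≡ 0.
  x = λ² - 25 - 25 = 0 - 50 ≡ 12; y = λ·(25 - 12) - 19 ≡ 12. → (12, 12)
3P: (12, 12) + (25, 19). λ = (19 - 12)/(25 - 12) ≡ 7/13 mod 31. 13⁻¹ ≡ 12 (mod 31) since 13·12 = 156 ≡ 1, so λ ≡ 22.
  x = λ² - 12 - 25 = 484 - 37 ≡ 13; y = λ·(12 - 13) - 12 ≡ 28. → (13, 28)
4P: (13, 28) + (25, 19). λ = (19 - 28)/(25 - 13) ≡ 22/12 mod 31. 12⁻¹ ≡ 13 (mod 31) since 12·13 = 156 ≡ 1, so λ ≡ 7.
  x = λ² - 13 - 25 = 49 - 38 ≡ 11; y = λ·(13 - 11) - 28 ≡ 17. → (11, 17)
5P: (11, 17) + (25, 19). λ = (19 - 17)/(25 - 11) ≡ 2/14 mod 31. 14⁻¹ ≡ 20 (mod 31) since 14·20 = 280 ≡ 1, so λ ≡ 9.
  x = λ² - 11 - 25 = 81 - 36 ≡ 14; y = λ·(11 - 14) - 17 ≡ 18. → (14, 18)
6P: (14, 18) + (25, 19). λ = (19 - 18)/(25 - 14) ≡ 1/11 mod 31. 11⁻¹ ≡ 17 (mod 31) since 11·17 = 187 ≡ 1, so λ ≡ 17.
  x = λ² - 14 - 25 = 289 - 39 ≡ 2; y = λ·(14 - 2) - 18 ≡ 0. → (2, 0)
7P: (2, 0) + (25, 19). λ = (19 - 0)/(25 - 2) ≡ 19/23 mod 31. 23⁻¹ ≡ 27 (mod 31), so λ ≡ 17.
  x = λ² - 2 - 25 = 289 - 27 ≡ 14; y = λ·(2 - 14) - 0 ≡ 13. → (14, 13)
8P: (14, 13) + (25, 19). λ = (19 - 13)/(25 - 14) ≡ 6/11 mod 31. 11⁻¹ ≡ 17 (mod 31) since 11·17 = 187 ≡ 1, so λ ≡ 9.
  x = λ² - 14 - 25 = 81 - 39 ≡ 11; y = λ·(14 - 11) - 13 ≡ 14. → (11, 14)
9P: (11, 14) + (25, 19). λ = (19 - 14)/(25 - 11) ≡ 5/14 mod 31. 14⁻¹ ≡ 20 (mod 31), so λ ≡ 7.
  x = λ² - 11 - 25 = 49 - 36 ≡ 13; y = λ·(11 - 13) - 14 ≡ 3. → (13, 3)
10P: (13, 3) + (25, 19). λ = (19 - 3)/(25 - 13) ≡ 16/12 mod 31. 12⁻¹ ≡ 13 (mod 31), so λ ≡ 22.
  x = λ² - 13 - 25 = 484 - 38 ≡ 12; y = λ·(13 - 12) - 3 ≡ 19. → (12, 19)
11P: (12, 19) + (25, 19). λ = (19 - 19)/(25 - 12) ≡ 0/13 mod 31. 13⁻¹ ≡ 12 (mod 31) since 13·12 = 156 ≡ 1, so λ ≡ 0.
  x = λ² - 12 - 25 = 0 - 37 ≡ 25; y = λ·(12 - 25) - 19 ≡ 12. → (25, 12)
12P: (25, 12) + (25, 19): same x and y₁ ≡ -y₂, so the sum is O.
12P = O, so the order is 12.

12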